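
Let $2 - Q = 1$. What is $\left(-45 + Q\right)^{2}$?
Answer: $1936$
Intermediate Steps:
$Q = 1$ ($Q = 2 - 1 = 1$)
$\left(-45 + Q\right)^{2} = \left(-45 + 1\right)^{2} = \left(-44\right)^{2} = 1936$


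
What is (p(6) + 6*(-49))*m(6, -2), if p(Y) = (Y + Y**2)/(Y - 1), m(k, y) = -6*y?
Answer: -17136/5 ≈ -3427.2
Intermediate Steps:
p(Y) = (Y + Y**2)/(-1 + Y)
(p(6) + 6*(-49))*m(6, -2) = (6*(1 + 6)/(-1 + 6) + 6*(-49))*(-6*(-2)) = (6*7/5 - 294)*12 = (6*(1/5)*7 - 294)*12 = (42/5 - 294)*12 = -1428/5*12 = -17136/5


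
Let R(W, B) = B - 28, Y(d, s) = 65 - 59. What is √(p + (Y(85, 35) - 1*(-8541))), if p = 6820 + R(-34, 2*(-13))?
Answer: √15313 ≈ 123.75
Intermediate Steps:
Y(d, s) = 6
R(W, B) = -28 + B
p = 6766 (p = 6820 + (-28 + 2*(-13)) = 6820 + (-28 - 26) = 6820 - 54 = 6766)
√(p + (Y(85, 35) - 1*(-8541))) = √(6766 + (6 - 1*(-8541))) = √(6766 + (6 + 8541)) = √(6766 + 8547) = √15313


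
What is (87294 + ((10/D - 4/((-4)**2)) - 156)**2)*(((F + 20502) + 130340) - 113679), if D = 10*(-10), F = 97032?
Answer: 1199588670631/80 ≈ 1.4995e+10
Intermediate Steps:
D = -100
(87294 + ((10/D - 4/((-4)**2)) - 156)**2)*(((F + 20502) + 130340) - 113679) = (87294 + ((10/(-100) - 4/((-4)**2)) - 156)**2)*(((97032 + 20502) + 130340) - 113679) = (87294 + ((10*(-1/100) - 4/16) - 156)**2)*((117534 + 130340) - 113679) = (87294 + ((-1/10 - 4*1/16) - 156)**2)*(247874 - 113679) = (87294 + ((-1/10 - 1/4) - 156)**2)*134195 = (87294 + (-7/20 - 156)**2)*134195 = (87294 + (-3127/20)**2)*134195 = (87294 + 9778129/400)*134195 = (44695729/400)*134195 = 1199588670631/80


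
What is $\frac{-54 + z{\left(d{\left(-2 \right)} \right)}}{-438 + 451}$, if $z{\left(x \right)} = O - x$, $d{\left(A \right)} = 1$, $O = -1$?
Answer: $- \frac{56}{13} \approx -4.3077$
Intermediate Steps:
$z{\left(x \right)} = -1 - x$
$\frac{-54 + z{\left(d{\left(-2 \right)} \right)}}{-438 + 451} = \frac{-54 - 2}{-438 + 451} = \frac{-54 - 2}{13} = \left(-54 - 2\right) \frac{1}{13} = \left(-56\right) \frac{1}{13} = - \frac{56}{13}$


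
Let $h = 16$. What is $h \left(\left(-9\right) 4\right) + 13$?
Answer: $-563$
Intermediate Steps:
$h \left(\left(-9\right) 4\right) + 13 = 16 \left(\left(-9\right) 4\right) + 13 = 16 \left(-36\right) + 13 = -576 + 13 = -563$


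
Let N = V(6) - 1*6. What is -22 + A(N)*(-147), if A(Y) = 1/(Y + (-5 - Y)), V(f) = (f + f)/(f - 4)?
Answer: 37/5 ≈ 7.4000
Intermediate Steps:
V(f) = 2*f/(-4 + f) (V(f) = (2*f)/(-4 + f) = 2*f/(-4 + f))
N = 0 (N = 2*6/(-4 + 6) - 1*6 = 2*6/2 - 6 = 2*6*(½) - 6 = 6 - 6 = 0)
A(Y) = -⅕ (A(Y) = 1/(-5) = -⅕)
-22 + A(N)*(-147) = -22 - ⅕*(-147) = -22 + 147/5 = 37/5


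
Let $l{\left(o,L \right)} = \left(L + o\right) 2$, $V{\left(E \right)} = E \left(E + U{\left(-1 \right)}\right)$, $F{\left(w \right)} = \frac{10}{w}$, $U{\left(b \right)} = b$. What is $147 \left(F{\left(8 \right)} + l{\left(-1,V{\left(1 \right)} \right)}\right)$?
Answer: $- \frac{441}{4} \approx -110.25$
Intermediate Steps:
$V{\left(E \right)} = E \left(-1 + E\right)$ ($V{\left(E \right)} = E \left(E - 1\right) = E \left(-1 + E\right)$)
$l{\left(o,L \right)} = 2 L + 2 o$
$147 \left(F{\left(8 \right)} + l{\left(-1,V{\left(1 \right)} \right)}\right) = 147 \left(\frac{10}{8} + \left(2 \cdot 1 \left(-1 + 1\right) + 2 \left(-1\right)\right)\right) = 147 \left(10 \cdot \frac{1}{8} - \left(2 - 2 \cdot 1 \cdot 0\right)\right) = 147 \left(\frac{5}{4} + \left(2 \cdot 0 - 2\right)\right) = 147 \left(\frac{5}{4} + \left(0 - 2\right)\right) = 147 \left(\frac{5}{4} - 2\right) = 147 \left(- \frac{3}{4}\right) = - \frac{441}{4}$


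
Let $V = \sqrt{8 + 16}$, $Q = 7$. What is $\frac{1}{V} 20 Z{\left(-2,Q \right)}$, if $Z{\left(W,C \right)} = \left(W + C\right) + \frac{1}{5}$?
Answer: $\frac{26 \sqrt{6}}{3} \approx 21.229$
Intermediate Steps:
$Z{\left(W,C \right)} = \frac{1}{5} + C + W$ ($Z{\left(W,C \right)} = \left(C + W\right) + \frac{1}{5} = \frac{1}{5} + C + W$)
$V = 2 \sqrt{6}$ ($V = \sqrt{24} = 2 \sqrt{6} \approx 4.899$)
$\frac{1}{V} 20 Z{\left(-2,Q \right)} = \frac{1}{2 \sqrt{6}} \cdot 20 \left(\frac{1}{5} + 7 - 2\right) = \frac{\sqrt{6}}{12} \cdot 20 \cdot \frac{26}{5} = \frac{5 \sqrt{6}}{3} \cdot \frac{26}{5} = \frac{26 \sqrt{6}}{3}$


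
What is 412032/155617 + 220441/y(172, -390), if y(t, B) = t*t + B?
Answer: 4212111755/413007518 ≈ 10.199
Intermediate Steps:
y(t, B) = B + t**2 (y(t, B) = t**2 + B = B + t**2)
412032/155617 + 220441/y(172, -390) = 412032/155617 + 220441/(-390 + 172**2) = 412032*(1/155617) + 220441/(-390 + 29584) = 412032/155617 + 220441/29194 = 4212111755/413007518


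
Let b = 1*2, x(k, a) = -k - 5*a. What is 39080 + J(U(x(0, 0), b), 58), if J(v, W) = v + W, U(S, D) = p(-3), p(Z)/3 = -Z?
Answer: 39147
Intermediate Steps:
p(Z) = -3*Z (p(Z) = 3*(-Z) = -3*Z)
b = 2
U(S, D) = 9 (U(S, D) = -3*(-3) = 9)
J(v, W) = W + v
39080 + J(U(x(0, 0), b), 58) = 39080 + (58 + 9) = 39080 + 67 = 39147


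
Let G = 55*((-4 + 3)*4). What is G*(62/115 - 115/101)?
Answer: 306372/2323 ≈ 131.89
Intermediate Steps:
G = -220 (G = 55*(-1*4) = 55*(-4) = -220)
G*(62/115 - 115/101) = -220*(62/115 - 115/101) = -220*(-6963/11615) = 306372/2323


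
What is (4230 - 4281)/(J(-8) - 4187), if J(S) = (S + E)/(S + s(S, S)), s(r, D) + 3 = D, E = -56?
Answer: 969/79489 ≈ 0.012190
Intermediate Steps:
s(r, D) = -3 + D
J(S) = (-56 + S)/(-3 + 2*S) (J(S) = (S - 56)/(S + (-3 + S)) = (-56 + S)/(-3 + 2*S))
(4230 - 4281)/(J(-8) - 4187) = (4230 - 4281)/((-56 - 8)/(-3 + 2*(-8)) - 4187) = -51/(-64/(-3 - 16) - 4187) = -51/(-64/(-19) - 4187) = -51/(-1/19*(-64) - 4187) = -51/(64/19 - 4187) = -51/(-79489/19) = -51*(-19/79489) = 969/79489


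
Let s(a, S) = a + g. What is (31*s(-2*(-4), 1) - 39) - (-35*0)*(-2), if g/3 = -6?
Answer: -349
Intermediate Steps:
g = -18 (g = 3*(-6) = -18)
s(a, S) = -18 + a (s(a, S) = a - 18 = -18 + a)
(31*s(-2*(-4), 1) - 39) - (-35*0)*(-2) = (31*(-18 - 2*(-4)) - 39) - (-35*0)*(-2) = (31*(-18 + 8) - 39) - 0*(-2) = (31*(-10) - 39) - 1*0 = (-310 - 39) + 0 = -349 + 0 = -349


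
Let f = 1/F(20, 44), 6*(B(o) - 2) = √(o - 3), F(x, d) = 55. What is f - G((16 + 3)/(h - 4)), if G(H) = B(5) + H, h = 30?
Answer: -3879/1430 - √2/6 ≈ -2.9483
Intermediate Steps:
B(o) = 2 + √(-3 + o)/6 (B(o) = 2 + √(o - 3)/6 = 2 + √(-3 + o)/6)
f = 1/55 ≈ 0.018182
G(H) = 2 + H + √2/6 (G(H) = (2 + √(-3 + 5)/6) + H = (2 + √2/6) + H = 2 + H + √2/6)
f - G((16 + 3)/(h - 4)) = 1/55 - (2 + (16 + 3)/(30 - 4) + √2/6) = 1/55 - (2 + 19/26 + √2/6) = 1/55 - (71/26 + √2/6) = 1/55 + (-71/26 - √2/6) = -3879/1430 - √2/6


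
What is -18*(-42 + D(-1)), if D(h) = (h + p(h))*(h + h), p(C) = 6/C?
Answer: 504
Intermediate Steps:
D(h) = 2*h*(h + 6/h) (D(h) = (h + 6/h)*(h + h) = (h + 6/h)*(2*h) = 2*h*(h + 6/h))
-18*(-42 + D(-1)) = -18*(-42 + (12 + 2*(-1)²)) = -18*(-42 + (12 + 2*1)) = -18*(-42 + (12 + 2)) = -18*(-42 + 14) = -18*(-28) = 504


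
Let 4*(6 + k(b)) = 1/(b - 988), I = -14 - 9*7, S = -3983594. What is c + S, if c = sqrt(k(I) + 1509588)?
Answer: -3983594 + sqrt(6848822574735)/2130 ≈ -3.9824e+6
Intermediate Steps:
I = -77 (I = -14 - 63 = -77)
k(b) = -6 + 1/(4*(-988 + b)) (k(b) = -6 + 1/(4*(b - 988)) = -6 + 1/(4*(-988 + b)))
c = sqrt(6848822574735)/2130 (c = sqrt((23713 - 24*(-77))/(4*(-988 - 77)) + 1509588) = sqrt((1/4)*(23713 + 1848)/(-1065) + 1509588) = sqrt((1/4)*(-1/1065)*25561 + 1509588) = sqrt(-25561/4260 + 1509588) = sqrt(6430819319/4260) = sqrt(6848822574735)/2130 ≈ 1228.7)
c + S = sqrt(6848822574735)/2130 - 3983594 = -3983594 + sqrt(6848822574735)/2130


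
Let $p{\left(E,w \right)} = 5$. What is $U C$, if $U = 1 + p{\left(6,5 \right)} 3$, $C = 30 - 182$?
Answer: $-2432$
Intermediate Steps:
$C = -152$
$U = 16$ ($U = 1 + 5 \cdot 3 = 1 + 15 = 16$)
$U C = 16 \left(-152\right) = -2432$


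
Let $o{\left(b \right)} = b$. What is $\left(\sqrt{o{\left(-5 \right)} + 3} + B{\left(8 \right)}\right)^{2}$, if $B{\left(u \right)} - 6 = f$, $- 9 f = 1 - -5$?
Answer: $\frac{238}{9} + \frac{32 i \sqrt{2}}{3} \approx 26.444 + 15.085 i$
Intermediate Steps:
$f = - \frac{2}{3}$ ($f = - \frac{1 - -5}{9} = - \frac{1 + 5}{9} = \left(- \frac{1}{9}\right) 6 = - \frac{2}{3} \approx -0.66667$)
$B{\left(u \right)} = \frac{16}{3}$ ($B{\left(u \right)} = 6 - \frac{2}{3} = \frac{16}{3}$)
$\left(\sqrt{o{\left(-5 \right)} + 3} + B{\left(8 \right)}\right)^{2} = \left(\sqrt{-5 + 3} + \frac{16}{3}\right)^{2} = \left(\sqrt{-2} + \frac{16}{3}\right)^{2} = \left(i \sqrt{2} + \frac{16}{3}\right)^{2} = \left(\frac{16}{3} + i \sqrt{2}\right)^{2}$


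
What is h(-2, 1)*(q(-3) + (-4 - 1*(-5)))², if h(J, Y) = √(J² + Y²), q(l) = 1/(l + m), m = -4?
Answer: 36*√5/49 ≈ 1.6428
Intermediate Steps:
q(l) = 1/(-4 + l) (q(l) = 1/(l - 4) = 1/(-4 + l))
h(-2, 1)*(q(-3) + (-4 - 1*(-5)))² = √((-2)² + 1²)*(1/(-4 - 3) + (-4 - 1*(-5)))² = √(4 + 1)*(1/(-7) + (-4 + 5))² = √5*(-⅐ + 1)² = √5*(6/7)² = √5*(36/49) = 36*√5/49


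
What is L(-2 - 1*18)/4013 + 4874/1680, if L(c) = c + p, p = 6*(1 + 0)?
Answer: 9767921/3370920 ≈ 2.8977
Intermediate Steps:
p = 6 (p = 6*1 = 6)
L(c) = 6 + c (L(c) = c + 6 = 6 + c)
L(-2 - 1*18)/4013 + 4874/1680 = (6 + (-2 - 1*18))/4013 + 4874/1680 = (6 + (-2 - 18))*(1/4013) + 4874*(1/1680) = (6 - 20)*(1/4013) + 2437/840 = -14*1/4013 + 2437/840 = -14/4013 + 2437/840 = 9767921/3370920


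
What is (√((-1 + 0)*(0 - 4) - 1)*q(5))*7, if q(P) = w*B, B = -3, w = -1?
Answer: 21*√3 ≈ 36.373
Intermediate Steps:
q(P) = 3 (q(P) = -1*(-3) = 3)
(√((-1 + 0)*(0 - 4) - 1)*q(5))*7 = (√((-1 + 0)*(0 - 4) - 1)*3)*7 = (√(-1*(-4) - 1)*3)*7 = (√(4 - 1)*3)*7 = (√3*3)*7 = (3*√3)*7 = 21*√3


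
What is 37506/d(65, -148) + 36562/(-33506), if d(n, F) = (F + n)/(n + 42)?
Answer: -67233685249/1390499 ≈ -48352.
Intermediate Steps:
d(n, F) = (F + n)/(42 + n)
37506/d(65, -148) + 36562/(-33506) = 37506/(((-148 + 65)/(42 + 65))) + 36562/(-33506) = 37506/((-83/107)) + 36562*(-1/33506) = 37506/(((1/107)*(-83))) - 18281/16753 = 37506/(-83/107) - 18281/16753 = 37506*(-107/83) - 18281/16753 = -4013142/83 - 18281/16753 = -67233685249/1390499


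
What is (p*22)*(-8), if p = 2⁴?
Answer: -2816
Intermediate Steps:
p = 16
(p*22)*(-8) = (16*22)*(-8) = 352*(-8) = -2816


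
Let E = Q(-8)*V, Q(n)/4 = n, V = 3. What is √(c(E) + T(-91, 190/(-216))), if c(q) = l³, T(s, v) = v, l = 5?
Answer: √40215/18 ≈ 11.141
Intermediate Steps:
Q(n) = 4*n
E = -96 (E = (4*(-8))*3 = -32*3 = -96)
c(q) = 125 (c(q) = 5³ = 125)
√(c(E) + T(-91, 190/(-216))) = √(125 + 190/(-216)) = √(125 + 190*(-1/216)) = √(125 - 95/108) = √(13405/108) = √40215/18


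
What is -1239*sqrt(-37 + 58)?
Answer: -1239*sqrt(21) ≈ -5677.8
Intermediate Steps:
-1239*sqrt(-37 + 58) = -1239*sqrt(21)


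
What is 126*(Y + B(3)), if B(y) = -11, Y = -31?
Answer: -5292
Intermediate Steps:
126*(Y + B(3)) = 126*(-31 - 11) = 126*(-42) = -5292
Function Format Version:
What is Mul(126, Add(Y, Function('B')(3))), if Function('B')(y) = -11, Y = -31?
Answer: -5292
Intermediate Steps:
Mul(126, Add(Y, Function('B')(3))) = Mul(126, Add(-31, -11)) = Mul(126, -42) = -5292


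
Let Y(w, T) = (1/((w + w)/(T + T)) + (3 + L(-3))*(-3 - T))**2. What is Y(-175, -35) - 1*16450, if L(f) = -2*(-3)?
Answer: 1665231/25 ≈ 66609.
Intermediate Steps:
L(f) = 6
Y(w, T) = (-27 - 9*T + T/w)**2 (Y(w, T) = (1/((w + w)/(T + T)) + (3 + 6)*(-3 - T))**2 = (1/((2*w)/((2*T))) + 9*(-3 - T))**2 = (1/((2*w)*(1/(2*T))) + (-27 - 9*T))**2 = (1/(w/T) + (-27 - 9*T))**2 = (T/w + (-27 - 9*T))**2 = (-27 - 9*T + T/w)**2)
Y(-175, -35) - 1*16450 = (-1*(-35) + 27*(-175) + 9*(-35)*(-175))**2/(-175)**2 - 1*16450 = (35 - 4725 + 55125)**2/30625 - 16450 = (1/30625)*50435**2 - 16450 = (1/30625)*2543689225 - 16450 = 2076481/25 - 16450 = 1665231/25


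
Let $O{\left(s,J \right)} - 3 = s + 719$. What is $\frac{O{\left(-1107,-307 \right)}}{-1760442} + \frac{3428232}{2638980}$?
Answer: $\frac{167672766829}{129049200810} \approx 1.2993$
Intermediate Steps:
$O{\left(s,J \right)} = 722 + s$ ($O{\left(s,J \right)} = 3 + \left(s + 719\right) = 3 + \left(719 + s\right) = 722 + s$)
$\frac{O{\left(-1107,-307 \right)}}{-1760442} + \frac{3428232}{2638980} = \frac{722 - 1107}{-1760442} + \frac{3428232}{2638980} = \left(-385\right) \left(- \frac{1}{1760442}\right) + 3428232 \cdot \frac{1}{2638980} = \frac{385}{1760442} + \frac{285686}{219915} = \frac{167672766829}{129049200810}$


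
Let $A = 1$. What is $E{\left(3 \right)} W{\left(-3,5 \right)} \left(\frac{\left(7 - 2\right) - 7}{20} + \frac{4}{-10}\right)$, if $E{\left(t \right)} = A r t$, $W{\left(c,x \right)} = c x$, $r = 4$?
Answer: $90$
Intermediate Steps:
$E{\left(t \right)} = 4 t$ ($E{\left(t \right)} = 1 \cdot 4 t = 4 t$)
$E{\left(3 \right)} W{\left(-3,5 \right)} \left(\frac{\left(7 - 2\right) - 7}{20} + \frac{4}{-10}\right) = 4 \cdot 3 \left(\left(-3\right) 5\right) \left(\frac{\left(7 - 2\right) - 7}{20} + \frac{4}{-10}\right) = 12 \left(-15\right) \left(\left(5 - 7\right) \frac{1}{20} + 4 \left(- \frac{1}{10}\right)\right) = - 180 \left(\left(-2\right) \frac{1}{20} - \frac{2}{5}\right) = - 180 \left(- \frac{1}{10} - \frac{2}{5}\right) = \left(-180\right) \left(- \frac{1}{2}\right) = 90$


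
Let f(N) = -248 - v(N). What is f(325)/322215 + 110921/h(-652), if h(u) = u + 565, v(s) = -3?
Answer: -2382695422/1868847 ≈ -1275.0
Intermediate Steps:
h(u) = 565 + u
f(N) = -245 (f(N) = -248 - 1*(-3) = -248 + 3 = -245)
f(325)/322215 + 110921/h(-652) = -245/322215 + 110921/(565 - 652) = -245*1/322215 + 110921/(-87) = -49/64443 + 110921*(-1/87) = -49/64443 - 110921/87 = -2382695422/1868847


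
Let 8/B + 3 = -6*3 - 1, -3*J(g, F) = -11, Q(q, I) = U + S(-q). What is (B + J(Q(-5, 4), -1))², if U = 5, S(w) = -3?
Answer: 11881/1089 ≈ 10.910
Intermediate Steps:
Q(q, I) = 2 (Q(q, I) = 5 - 3 = 2)
J(g, F) = 11/3 (J(g, F) = -⅓*(-11) = 11/3)
B = -4/11 (B = 8/(-3 + (-6*3 - 1)) = 8/(-3 + (-18 - 1)) = 8/(-3 - 19) = 8/(-22) = 8*(-1/22) = -4/11 ≈ -0.36364)
(B + J(Q(-5, 4), -1))² = (-4/11 + 11/3)² = (109/33)² = 11881/1089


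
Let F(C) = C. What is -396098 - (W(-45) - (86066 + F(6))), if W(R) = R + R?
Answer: -309936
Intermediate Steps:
W(R) = 2*R
-396098 - (W(-45) - (86066 + F(6))) = -396098 - (2*(-45) - (86066 + 6)) = -396098 - (-90 - 1*86072) = -396098 - (-90 - 86072) = -396098 - 1*(-86162) = -396098 + 86162 = -309936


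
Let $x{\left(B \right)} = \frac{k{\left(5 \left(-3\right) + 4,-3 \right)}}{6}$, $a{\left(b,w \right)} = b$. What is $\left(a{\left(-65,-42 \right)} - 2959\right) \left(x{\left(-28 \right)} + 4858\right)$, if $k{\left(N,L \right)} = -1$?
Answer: $-14690088$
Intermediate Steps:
$x{\left(B \right)} = - \frac{1}{6}$ ($x{\left(B \right)} = \frac{1}{6} \left(-1\right) = - \frac{1}{6}$)
$\left(a{\left(-65,-42 \right)} - 2959\right) \left(x{\left(-28 \right)} + 4858\right) = \left(-65 - 2959\right) \left(- \frac{1}{6} + 4858\right) = \left(-3024\right) \frac{29147}{6} = -14690088$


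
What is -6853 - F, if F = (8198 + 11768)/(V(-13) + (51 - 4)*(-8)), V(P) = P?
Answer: -2645851/389 ≈ -6801.7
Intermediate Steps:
F = -19966/389 (F = (8198 + 11768)/(-13 + (51 - 4)*(-8)) = 19966/(-13 + 47*(-8)) = 19966/(-13 - 376) = 19966/(-389) = 19966*(-1/389) = -19966/389 ≈ -51.326)
-6853 - F = -6853 - 1*(-19966/389) = -6853 + 19966/389 = -2645851/389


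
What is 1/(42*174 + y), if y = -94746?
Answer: -1/87438 ≈ -1.1437e-5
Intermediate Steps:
1/(42*174 + y) = 1/(42*174 - 94746) = 1/(7308 - 94746) = 1/(-87438) = -1/87438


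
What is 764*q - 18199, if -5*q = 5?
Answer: -18963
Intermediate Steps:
q = -1 (q = -⅕*5 = -1)
764*q - 18199 = 764*(-1) - 18199 = -764 - 18199 = -18963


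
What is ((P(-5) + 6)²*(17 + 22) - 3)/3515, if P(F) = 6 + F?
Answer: 1908/3515 ≈ 0.54282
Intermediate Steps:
((P(-5) + 6)²*(17 + 22) - 3)/3515 = (((6 - 5) + 6)²*(17 + 22) - 3)/3515 = ((1 + 6)²*39 - 3)*(1/3515) = (7²*39 - 3)*(1/3515) = (49*39 - 3)*(1/3515) = (1911 - 3)*(1/3515) = 1908*(1/3515) = 1908/3515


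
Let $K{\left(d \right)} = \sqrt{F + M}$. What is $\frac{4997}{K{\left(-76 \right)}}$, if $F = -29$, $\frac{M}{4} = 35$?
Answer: $\frac{4997 \sqrt{111}}{111} \approx 474.29$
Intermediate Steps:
$M = 140$ ($M = 4 \cdot 35 = 140$)
$K{\left(d \right)} = \sqrt{111}$ ($K{\left(d \right)} = \sqrt{-29 + 140} = \sqrt{111}$)
$\frac{4997}{K{\left(-76 \right)}} = \frac{4997}{\sqrt{111}} = 4997 \frac{\sqrt{111}}{111} = \frac{4997 \sqrt{111}}{111}$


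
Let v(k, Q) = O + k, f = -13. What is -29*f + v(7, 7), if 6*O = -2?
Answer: 1151/3 ≈ 383.67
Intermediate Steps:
O = -⅓ (O = (⅙)*(-2) = -⅓ ≈ -0.33333)
v(k, Q) = -⅓ + k
-29*f + v(7, 7) = -29*(-13) + (-⅓ + 7) = 377 + 20/3 = 1151/3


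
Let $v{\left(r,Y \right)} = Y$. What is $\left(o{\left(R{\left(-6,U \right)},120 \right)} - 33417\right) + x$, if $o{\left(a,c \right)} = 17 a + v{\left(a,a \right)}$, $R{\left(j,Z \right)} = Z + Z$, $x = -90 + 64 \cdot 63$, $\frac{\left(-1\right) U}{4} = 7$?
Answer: $-30483$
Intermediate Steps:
$U = -28$ ($U = \left(-4\right) 7 = -28$)
$x = 3942$ ($x = -90 + 4032 = 3942$)
$R{\left(j,Z \right)} = 2 Z$
$o{\left(a,c \right)} = 18 a$ ($o{\left(a,c \right)} = 17 a + a = 18 a$)
$\left(o{\left(R{\left(-6,U \right)},120 \right)} - 33417\right) + x = \left(18 \cdot 2 \left(-28\right) - 33417\right) + 3942 = \left(18 \left(-56\right) - 33417\right) + 3942 = \left(-1008 - 33417\right) + 3942 = -34425 + 3942 = -30483$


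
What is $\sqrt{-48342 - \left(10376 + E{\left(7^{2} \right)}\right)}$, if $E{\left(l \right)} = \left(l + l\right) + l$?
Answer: $i \sqrt{58865} \approx 242.62 i$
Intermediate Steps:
$E{\left(l \right)} = 3 l$ ($E{\left(l \right)} = 2 l + l = 3 l$)
$\sqrt{-48342 - \left(10376 + E{\left(7^{2} \right)}\right)} = \sqrt{-48342 - \left(10376 + 3 \cdot 7^{2}\right)} = \sqrt{-48342 - \left(10376 + 3 \cdot 49\right)} = \sqrt{-48342 - 10523} = \sqrt{-58865} = i \sqrt{58865}$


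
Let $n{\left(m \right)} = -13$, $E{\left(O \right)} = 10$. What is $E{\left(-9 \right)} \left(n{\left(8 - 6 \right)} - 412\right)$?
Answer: $-4250$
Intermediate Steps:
$E{\left(-9 \right)} \left(n{\left(8 - 6 \right)} - 412\right) = 10 \left(-13 - 412\right) = 10 \left(-425\right) = -4250$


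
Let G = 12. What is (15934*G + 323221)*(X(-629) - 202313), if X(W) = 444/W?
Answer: -1769292635857/17 ≈ -1.0408e+11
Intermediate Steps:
(15934*G + 323221)*(X(-629) - 202313) = (15934*12 + 323221)*(444/(-629) - 202313) = (191208 + 323221)*(444*(-1/629) - 202313) = 514429*(-12/17 - 202313) = 514429*(-3439333/17) = -1769292635857/17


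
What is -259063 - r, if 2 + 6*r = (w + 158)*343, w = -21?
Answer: -533789/2 ≈ -2.6689e+5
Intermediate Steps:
r = 15663/2 (r = -⅓ + ((-21 + 158)*343)/6 = -⅓ + (137*343)/6 = -⅓ + (⅙)*46991 = -⅓ + 46991/6 = 15663/2 ≈ 7831.5)
-259063 - r = -259063 - 1*15663/2 = -259063 - 15663/2 = -533789/2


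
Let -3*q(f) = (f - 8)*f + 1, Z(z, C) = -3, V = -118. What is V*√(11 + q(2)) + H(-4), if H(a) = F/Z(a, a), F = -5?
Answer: 5/3 - 236*√33/3 ≈ -450.24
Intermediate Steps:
q(f) = -⅓ - f*(-8 + f)/3 (q(f) = -((f - 8)*f + 1)/3 = -((-8 + f)*f + 1)/3 = -(f*(-8 + f) + 1)/3 = -(1 + f*(-8 + f))/3 = -⅓ - f*(-8 + f)/3)
H(a) = 5/3 (H(a) = -5/(-3) = -5*(-⅓) = 5/3)
V*√(11 + q(2)) + H(-4) = -118*√(11 + (-⅓ - ⅓*2² + (8/3)*2)) + 5/3 = -118*√(11 + (-⅓ - ⅓*4 + 16/3)) + 5/3 = -118*√(11 + (-⅓ - 4/3 + 16/3)) + 5/3 = -118*√(11 + 11/3) + 5/3 = -236*√33/3 + 5/3 = 5/3 - 236*√33/3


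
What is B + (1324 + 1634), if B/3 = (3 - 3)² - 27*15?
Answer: 1743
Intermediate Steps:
B = -1215 (B = 3*((3 - 3)² - 27*15) = 3*(0² - 405) = 3*(0 - 405) = 3*(-405) = -1215)
B + (1324 + 1634) = -1215 + (1324 + 1634) = -1215 + 2958 = 1743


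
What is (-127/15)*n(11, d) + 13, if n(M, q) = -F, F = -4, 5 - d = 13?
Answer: -313/15 ≈ -20.867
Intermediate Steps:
d = -8 (d = 5 - 1*13 = 5 - 13 = -8)
n(M, q) = 4 (n(M, q) = -1*(-4) = 4)
(-127/15)*n(11, d) + 13 = -127/15*4 + 13 = -508/15 + 13 = -313/15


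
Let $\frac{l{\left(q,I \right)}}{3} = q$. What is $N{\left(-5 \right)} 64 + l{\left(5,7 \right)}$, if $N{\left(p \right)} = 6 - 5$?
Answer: $79$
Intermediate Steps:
$l{\left(q,I \right)} = 3 q$
$N{\left(p \right)} = 1$
$N{\left(-5 \right)} 64 + l{\left(5,7 \right)} = 1 \cdot 64 + 3 \cdot 5 = 64 + 15 = 79$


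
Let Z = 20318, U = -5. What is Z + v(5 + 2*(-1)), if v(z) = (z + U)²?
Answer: 20322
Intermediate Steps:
v(z) = (-5 + z)² (v(z) = (z - 5)² = (-5 + z)²)
Z + v(5 + 2*(-1)) = 20318 + (-5 + (5 + 2*(-1)))² = 20318 + (-5 + (5 - 2))² = 20318 + (-5 + 3)² = 20318 + (-2)² = 20318 + 4 = 20322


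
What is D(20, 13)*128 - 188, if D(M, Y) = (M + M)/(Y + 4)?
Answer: 1924/17 ≈ 113.18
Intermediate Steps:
D(M, Y) = 2*M/(4 + Y) (D(M, Y) = (2*M)/(4 + Y) = 2*M/(4 + Y))
D(20, 13)*128 - 188 = (2*20/(4 + 13))*128 - 188 = (2*20/17)*128 - 188 = (2*20*(1/17))*128 - 188 = (40/17)*128 - 188 = 5120/17 - 188 = 1924/17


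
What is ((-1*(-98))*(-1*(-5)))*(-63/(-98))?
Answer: 315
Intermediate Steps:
((-1*(-98))*(-1*(-5)))*(-63/(-98)) = (98*5)*(-63*(-1/98)) = 490*(9/14) = 315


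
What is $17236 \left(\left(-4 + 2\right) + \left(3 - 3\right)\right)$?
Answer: $-34472$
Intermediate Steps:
$17236 \left(\left(-4 + 2\right) + \left(3 - 3\right)\right) = 17236 \left(-2 + \left(3 - 3\right)\right) = 17236 \left(-2 + 0\right) = 17236 \left(-2\right) = -34472$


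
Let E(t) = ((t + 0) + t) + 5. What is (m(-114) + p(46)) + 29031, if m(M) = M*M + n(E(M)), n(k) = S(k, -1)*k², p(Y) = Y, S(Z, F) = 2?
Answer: 141531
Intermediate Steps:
E(t) = 5 + 2*t (E(t) = (t + t) + 5 = 2*t + 5 = 5 + 2*t)
n(k) = 2*k²
m(M) = M² + 2*(5 + 2*M)² (m(M) = M*M + 2*(5 + 2*M)² = M² + 2*(5 + 2*M)²)
(m(-114) + p(46)) + 29031 = ((50 + 9*(-114)² + 40*(-114)) + 46) + 29031 = ((50 + 9*12996 - 4560) + 46) + 29031 = ((50 + 116964 - 4560) + 46) + 29031 = (112454 + 46) + 29031 = 112500 + 29031 = 141531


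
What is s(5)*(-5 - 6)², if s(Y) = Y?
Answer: 605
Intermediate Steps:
s(5)*(-5 - 6)² = 5*(-5 - 6)² = 5*(-11)² = 5*121 = 605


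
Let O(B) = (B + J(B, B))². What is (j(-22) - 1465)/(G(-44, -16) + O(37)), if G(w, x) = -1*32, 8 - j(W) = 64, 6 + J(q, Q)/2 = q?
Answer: -1521/9769 ≈ -0.15570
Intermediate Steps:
J(q, Q) = -12 + 2*q
O(B) = (-12 + 3*B)² (O(B) = (B + (-12 + 2*B))² = (-12 + 3*B)²)
j(W) = -56 (j(W) = 8 - 1*64 = 8 - 64 = -56)
G(w, x) = -32
(j(-22) - 1465)/(G(-44, -16) + O(37)) = (-56 - 1465)/(-32 + 9*(-4 + 37)²) = -1521/(-32 + 9*33²) = -1521/(-32 + 9*1089) = -1521/(-32 + 9801) = -1521/9769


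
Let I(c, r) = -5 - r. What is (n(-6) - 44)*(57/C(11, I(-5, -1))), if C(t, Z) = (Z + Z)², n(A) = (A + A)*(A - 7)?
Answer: 399/4 ≈ 99.750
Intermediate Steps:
n(A) = 2*A*(-7 + A) (n(A) = (2*A)*(-7 + A) = 2*A*(-7 + A))
C(t, Z) = 4*Z² (C(t, Z) = (2*Z)² = 4*Z²)
(n(-6) - 44)*(57/C(11, I(-5, -1))) = (2*(-6)*(-7 - 6) - 44)*(57/((4*(-5 - 1*(-1))²))) = (2*(-6)*(-13) - 44)*(57/((4*(-5 + 1)²))) = (156 - 44)*(57/((4*(-4)²))) = 112*(57/((4*16))) = 112*(57/64) = 399/4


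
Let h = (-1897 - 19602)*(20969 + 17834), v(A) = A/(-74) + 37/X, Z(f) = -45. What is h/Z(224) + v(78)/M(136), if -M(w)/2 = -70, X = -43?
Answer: 18581543161271/1002330 ≈ 1.8538e+7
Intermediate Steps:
M(w) = 140 (M(w) = -2*(-70) = 140)
v(A) = -37/43 - A/74 (v(A) = A/(-74) + 37/(-43) = A*(-1/74) + 37*(-1/43) = -A/74 - 37/43 = -37/43 - A/74)
h = -834225697 (h = -21499*38803 = -834225697)
h/Z(224) + v(78)/M(136) = -834225697/(-45) + (-37/43 - 1/74*78)/140 = -834225697*(-1/45) + (-37/43 - 39/37)*(1/140) = 834225697/45 - 3046/1591*1/140 = 834225697/45 - 1523/111370 = 18581543161271/1002330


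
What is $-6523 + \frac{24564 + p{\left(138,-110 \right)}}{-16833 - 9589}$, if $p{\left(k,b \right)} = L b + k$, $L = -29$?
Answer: $- \frac{86189299}{13211} \approx -6524.1$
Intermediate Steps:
$p{\left(k,b \right)} = k - 29 b$ ($p{\left(k,b \right)} = - 29 b + k = k - 29 b$)
$-6523 + \frac{24564 + p{\left(138,-110 \right)}}{-16833 - 9589} = -6523 + \frac{24564 + \left(138 - -3190\right)}{-16833 - 9589} = -6523 + \frac{24564 + \left(138 + 3190\right)}{-26422} = -6523 + \left(24564 + 3328\right) \left(- \frac{1}{26422}\right) = -6523 + 27892 \left(- \frac{1}{26422}\right) = -6523 - \frac{13946}{13211} = - \frac{86189299}{13211}$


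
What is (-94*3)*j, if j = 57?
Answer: -16074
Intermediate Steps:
(-94*3)*j = -94*3*57 = -282*57 = -16074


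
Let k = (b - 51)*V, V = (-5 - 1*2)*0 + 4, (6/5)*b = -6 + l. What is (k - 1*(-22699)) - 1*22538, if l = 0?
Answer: -63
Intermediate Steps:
b = -5 (b = 5*(-6 + 0)/6 = (5/6)*(-6) = -5)
V = 4 (V = (-5 - 2)*0 + 4 = -7*0 + 4 = 0 + 4 = 4)
k = -224 (k = (-5 - 51)*4 = -56*4 = -224)
(k - 1*(-22699)) - 1*22538 = (-224 - 1*(-22699)) - 1*22538 = (-224 + 22699) - 22538 = 22475 - 22538 = -63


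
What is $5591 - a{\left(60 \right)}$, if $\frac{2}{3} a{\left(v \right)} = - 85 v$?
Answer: $13241$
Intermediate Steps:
$a{\left(v \right)} = - \frac{255 v}{2}$ ($a{\left(v \right)} = \frac{3 \left(- 85 v\right)}{2} = - \frac{255 v}{2}$)
$5591 - a{\left(60 \right)} = 5591 - \left(- \frac{255}{2}\right) 60 = 5591 - -7650 = 5591 + 7650 = 13241$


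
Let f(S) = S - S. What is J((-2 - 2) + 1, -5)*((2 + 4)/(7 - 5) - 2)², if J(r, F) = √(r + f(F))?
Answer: I*√3 ≈ 1.732*I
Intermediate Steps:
f(S) = 0
J(r, F) = √r (J(r, F) = √(r + 0) = √r)
J((-2 - 2) + 1, -5)*((2 + 4)/(7 - 5) - 2)² = √((-2 - 2) + 1)*((2 + 4)/(7 - 5) - 2)² = √(-4 + 1)*(6/2 - 2)² = √(-3)*(6*(½) - 2)² = (I*√3)*(3 - 2)² = (I*√3)*1² = (I*√3)*1 = I*√3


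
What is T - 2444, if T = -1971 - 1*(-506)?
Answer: -3909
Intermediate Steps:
T = -1465 (T = -1971 + 506 = -1465)
T - 2444 = -1465 - 2444 = -3909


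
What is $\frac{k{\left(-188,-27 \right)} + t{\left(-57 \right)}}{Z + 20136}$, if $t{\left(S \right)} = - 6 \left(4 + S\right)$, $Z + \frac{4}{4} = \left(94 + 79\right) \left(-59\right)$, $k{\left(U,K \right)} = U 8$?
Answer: $- \frac{593}{4964} \approx -0.11946$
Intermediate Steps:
$k{\left(U,K \right)} = 8 U$
$Z = -10208$ ($Z = -1 + \left(94 + 79\right) \left(-59\right) = -1 + 173 \left(-59\right) = -1 - 10207 = -10208$)
$t{\left(S \right)} = -24 - 6 S$
$\frac{k{\left(-188,-27 \right)} + t{\left(-57 \right)}}{Z + 20136} = \frac{8 \left(-188\right) - -318}{-10208 + 20136} = \frac{-1504 + \left(-24 + 342\right)}{9928} = \left(-1504 + 318\right) \frac{1}{9928} = \left(-1186\right) \frac{1}{9928} = - \frac{593}{4964}$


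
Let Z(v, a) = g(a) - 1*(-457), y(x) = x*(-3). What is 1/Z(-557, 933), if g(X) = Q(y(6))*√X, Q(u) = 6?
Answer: 457/175261 - 6*√933/175261 ≈ 0.0015618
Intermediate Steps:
y(x) = -3*x
g(X) = 6*√X
Z(v, a) = 457 + 6*√a (Z(v, a) = 6*√a - 1*(-457) = 6*√a + 457 = 457 + 6*√a)
1/Z(-557, 933) = 1/(457 + 6*√933)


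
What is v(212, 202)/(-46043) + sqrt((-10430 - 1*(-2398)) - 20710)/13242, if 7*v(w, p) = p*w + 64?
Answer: -42888/322301 + I*sqrt(28742)/13242 ≈ -0.13307 + 0.012803*I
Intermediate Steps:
v(w, p) = 64/7 + p*w/7 (v(w, p) = (p*w + 64)/7 = (64 + p*w)/7 = 64/7 + p*w/7)
v(212, 202)/(-46043) + sqrt((-10430 - 1*(-2398)) - 20710)/13242 = (64/7 + (1/7)*202*212)/(-46043) + sqrt((-10430 - 1*(-2398)) - 20710)/13242 = (64/7 + 42824/7)*(-1/46043) + sqrt((-10430 + 2398) - 20710)*(1/13242) = (42888/7)*(-1/46043) + sqrt(-8032 - 20710)*(1/13242) = -42888/322301 + sqrt(-28742)*(1/13242) = -42888/322301 + (I*sqrt(28742))*(1/13242) = -42888/322301 + I*sqrt(28742)/13242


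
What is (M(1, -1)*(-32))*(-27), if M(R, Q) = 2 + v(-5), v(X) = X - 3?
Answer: -5184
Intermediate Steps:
v(X) = -3 + X
M(R, Q) = -6 (M(R, Q) = 2 + (-3 - 5) = 2 - 8 = -6)
(M(1, -1)*(-32))*(-27) = -6*(-32)*(-27) = 192*(-27) = -5184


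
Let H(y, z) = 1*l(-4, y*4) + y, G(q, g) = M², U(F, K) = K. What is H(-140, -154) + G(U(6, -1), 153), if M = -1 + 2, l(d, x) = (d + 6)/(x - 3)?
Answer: -78259/563 ≈ -139.00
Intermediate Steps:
l(d, x) = (6 + d)/(-3 + x)
M = 1
G(q, g) = 1 (G(q, g) = 1² = 1)
H(y, z) = y + 2/(-3 + 4*y) (H(y, z) = 1*((6 - 4)/(-3 + y*4)) + y = 1*(2/(-3 + 4*y)) + y = 2/(-3 + 4*y) + y = y + 2/(-3 + 4*y))
H(-140, -154) + G(U(6, -1), 153) = (2 - 140*(-3 + 4*(-140)))/(-3 + 4*(-140)) + 1 = (2 - 140*(-3 - 560))/(-3 - 560) + 1 = (2 - 140*(-563))/(-563) + 1 = -(2 + 78820)/563 + 1 = -1/563*78822 + 1 = -78822/563 + 1 = -78259/563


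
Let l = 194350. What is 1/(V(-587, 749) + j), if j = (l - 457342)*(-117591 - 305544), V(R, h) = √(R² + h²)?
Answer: 11128111992/1238348765064941990083 - √905570/12383487650649419900830 ≈ 8.9863e-12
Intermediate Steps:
j = 111281119920 (j = (194350 - 457342)*(-117591 - 305544) = -262992*(-423135) = 111281119920)
1/(V(-587, 749) + j) = 1/(√((-587)² + 749²) + 111281119920) = 1/(√(344569 + 561001) + 111281119920) = 1/(√905570 + 111281119920) = 1/(111281119920 + √905570)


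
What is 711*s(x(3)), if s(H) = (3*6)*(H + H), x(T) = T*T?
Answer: 230364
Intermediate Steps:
x(T) = T²
s(H) = 36*H (s(H) = 18*(2*H) = 36*H)
711*s(x(3)) = 711*(36*3²) = 711*(36*9) = 711*324 = 230364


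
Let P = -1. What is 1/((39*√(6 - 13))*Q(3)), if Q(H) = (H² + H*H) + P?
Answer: -I*√7/4641 ≈ -0.00057008*I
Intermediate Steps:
Q(H) = -1 + 2*H² (Q(H) = (H² + H*H) - 1 = (H² + H²) - 1 = 2*H² - 1 = -1 + 2*H²)
1/((39*√(6 - 13))*Q(3)) = 1/((39*√(6 - 13))*(-1 + 2*3²)) = 1/((39*√(-7))*(-1 + 2*9)) = 1/((39*(I*√7))*(-1 + 18)) = 1/((39*I*√7)*17) = 1/(663*I*√7) = -I*√7/4641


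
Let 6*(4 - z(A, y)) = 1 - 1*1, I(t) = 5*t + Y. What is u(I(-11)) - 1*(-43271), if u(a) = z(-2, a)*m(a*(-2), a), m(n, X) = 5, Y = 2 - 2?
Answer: 43291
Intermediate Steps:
Y = 0
I(t) = 5*t (I(t) = 5*t + 0 = 5*t)
z(A, y) = 4 (z(A, y) = 4 - (1 - 1*1)/6 = 4 - (1 - 1)/6 = 4 - 1/6*0 = 4 + 0 = 4)
u(a) = 20 (u(a) = 4*5 = 20)
u(I(-11)) - 1*(-43271) = 20 - 1*(-43271) = 20 + 43271 = 43291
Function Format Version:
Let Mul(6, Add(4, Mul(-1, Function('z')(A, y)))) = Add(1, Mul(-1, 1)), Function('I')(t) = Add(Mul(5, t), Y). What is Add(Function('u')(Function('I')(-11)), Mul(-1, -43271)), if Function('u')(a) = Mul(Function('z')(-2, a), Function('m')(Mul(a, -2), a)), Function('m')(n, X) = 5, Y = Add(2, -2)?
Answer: 43291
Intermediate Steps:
Y = 0
Function('I')(t) = Mul(5, t) (Function('I')(t) = Add(Mul(5, t), 0) = Mul(5, t))
Function('z')(A, y) = 4 (Function('z')(A, y) = Add(4, Mul(Rational(-1, 6), Add(1, Mul(-1, 1)))) = Add(4, Mul(Rational(-1, 6), Add(1, -1))) = Add(4, Mul(Rational(-1, 6), 0)) = Add(4, 0) = 4)
Function('u')(a) = 20 (Function('u')(a) = Mul(4, 5) = 20)
Add(Function('u')(Function('I')(-11)), Mul(-1, -43271)) = Add(20, Mul(-1, -43271)) = Add(20, 43271) = 43291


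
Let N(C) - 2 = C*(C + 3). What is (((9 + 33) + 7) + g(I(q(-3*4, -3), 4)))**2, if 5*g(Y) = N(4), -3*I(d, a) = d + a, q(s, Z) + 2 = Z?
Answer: 3025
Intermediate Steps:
q(s, Z) = -2 + Z
I(d, a) = -a/3 - d/3 (I(d, a) = -(d + a)/3 = -(a + d)/3 = -a/3 - d/3)
N(C) = 2 + C*(3 + C) (N(C) = 2 + C*(C + 3) = 2 + C*(3 + C))
g(Y) = 6 (g(Y) = (2 + 4**2 + 3*4)/5 = (2 + 16 + 12)/5 = (1/5)*30 = 6)
(((9 + 33) + 7) + g(I(q(-3*4, -3), 4)))**2 = (((9 + 33) + 7) + 6)**2 = ((42 + 7) + 6)**2 = (49 + 6)**2 = 55**2 = 3025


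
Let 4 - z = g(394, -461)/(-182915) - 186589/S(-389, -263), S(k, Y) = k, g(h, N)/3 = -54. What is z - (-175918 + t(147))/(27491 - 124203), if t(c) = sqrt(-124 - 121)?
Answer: -1642885544412493/3440719680860 + I*sqrt(5)/13816 ≈ -477.48 + 0.00016185*I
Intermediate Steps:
g(h, N) = -162 (g(h, N) = 3*(-54) = -162)
z = -33845374213/71153935 (z = 4 - (-162/(-182915) - 186589/(-389)) = 4 - (-162*(-1/182915) - 186589*(-1/389)) = 4 - (162/182915 + 186589/389) = 4 - 1*34129989953/71153935 = 4 - 34129989953/71153935 = -33845374213/71153935 ≈ -475.66)
t(c) = 7*I*sqrt(5) (t(c) = sqrt(-245) = 7*I*sqrt(5))
z - (-175918 + t(147))/(27491 - 124203) = -33845374213/71153935 - (-175918 + 7*I*sqrt(5))/(27491 - 124203) = -33845374213/71153935 - (-175918 + 7*I*sqrt(5))/(-96712) = -33845374213/71153935 - (-175918 + 7*I*sqrt(5))*(-1)/96712 = -33845374213/71153935 - (87959/48356 - I*sqrt(5)/13816) = -33845374213/71153935 + (-87959/48356 + I*sqrt(5)/13816) = -1642885544412493/3440719680860 + I*sqrt(5)/13816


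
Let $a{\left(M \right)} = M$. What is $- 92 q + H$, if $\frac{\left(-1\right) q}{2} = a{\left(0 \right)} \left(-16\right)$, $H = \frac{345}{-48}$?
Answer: $- \frac{115}{16} \approx -7.1875$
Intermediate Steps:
$H = - \frac{115}{16}$ ($H = 345 \left(- \frac{1}{48}\right) = - \frac{115}{16} \approx -7.1875$)
$q = 0$ ($q = - 2 \cdot 0 \left(-16\right) = \left(-2\right) 0 = 0$)
$- 92 q + H = \left(-92\right) 0 - \frac{115}{16} = 0 - \frac{115}{16} = - \frac{115}{16}$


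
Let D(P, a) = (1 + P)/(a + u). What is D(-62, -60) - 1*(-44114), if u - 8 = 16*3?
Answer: 176517/4 ≈ 44129.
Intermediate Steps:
u = 56 (u = 8 + 16*3 = 8 + 48 = 56)
D(P, a) = (1 + P)/(56 + a) (D(P, a) = (1 + P)/(a + 56) = (1 + P)/(56 + a))
D(-62, -60) - 1*(-44114) = (1 - 62)/(56 - 60) - 1*(-44114) = -61/(-4) + 44114 = -1/4*(-61) + 44114 = 61/4 + 44114 = 176517/4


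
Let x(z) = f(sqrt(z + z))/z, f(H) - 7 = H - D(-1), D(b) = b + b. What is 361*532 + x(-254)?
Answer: 48781199/254 - I*sqrt(127)/127 ≈ 1.9205e+5 - 0.088736*I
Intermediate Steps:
D(b) = 2*b
f(H) = 9 + H (f(H) = 7 + (H - 2*(-1)) = 7 + (H - 1*(-2)) = 7 + (H + 2) = 7 + (2 + H) = 9 + H)
x(z) = (9 + sqrt(2)*sqrt(z))/z (x(z) = (9 + sqrt(z + z))/z = (9 + sqrt(2*z))/z = (9 + sqrt(2)*sqrt(z))/z)
361*532 + x(-254) = 361*532 + (9 + sqrt(2)*sqrt(-254))/(-254) = 192052 - (9 + sqrt(2)*(I*sqrt(254)))/254 = 192052 - (9 + 2*I*sqrt(127))/254 = 192052 + (-9/254 - I*sqrt(127)/127) = 48781199/254 - I*sqrt(127)/127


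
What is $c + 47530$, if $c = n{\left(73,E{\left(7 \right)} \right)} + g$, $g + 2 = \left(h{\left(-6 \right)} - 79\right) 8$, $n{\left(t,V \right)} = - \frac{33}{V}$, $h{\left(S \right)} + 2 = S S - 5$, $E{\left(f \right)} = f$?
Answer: $\frac{329863}{7} \approx 47123.0$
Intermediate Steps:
$h{\left(S \right)} = -7 + S^{2}$ ($h{\left(S \right)} = -2 + \left(S S - 5\right) = -2 + \left(S^{2} - 5\right) = -2 + \left(-5 + S^{2}\right) = -7 + S^{2}$)
$g = -402$ ($g = -2 + \left(\left(-7 + \left(-6\right)^{2}\right) - 79\right) 8 = -2 + \left(\left(-7 + 36\right) - 79\right) 8 = -2 + \left(29 - 79\right) 8 = -2 - 400 = -402$)
$c = - \frac{2847}{7}$ ($c = - \frac{33}{7} - 402 = - \frac{2847}{7} \approx -406.71$)
$c + 47530 = - \frac{2847}{7} + 47530 = \frac{329863}{7}$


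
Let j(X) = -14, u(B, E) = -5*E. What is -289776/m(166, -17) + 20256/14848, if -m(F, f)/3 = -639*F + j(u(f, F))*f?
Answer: 5543875/12276976 ≈ 0.45157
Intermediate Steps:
m(F, f) = 42*f + 1917*F (m(F, f) = -3*(-639*F - 14*f) = 42*f + 1917*F)
-289776/m(166, -17) + 20256/14848 = -289776/(42*(-17) + 1917*166) + 20256/14848 = -289776/(-714 + 318222) + 20256*(1/14848) = -289776/317508 + 633/464 = -289776*1/317508 + 633/464 = -24148/26459 + 633/464 = 5543875/12276976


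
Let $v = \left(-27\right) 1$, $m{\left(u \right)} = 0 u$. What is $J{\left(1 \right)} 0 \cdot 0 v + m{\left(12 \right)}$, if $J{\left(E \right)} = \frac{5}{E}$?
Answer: $0$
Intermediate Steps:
$m{\left(u \right)} = 0$
$v = -27$
$J{\left(1 \right)} 0 \cdot 0 v + m{\left(12 \right)} = \frac{5}{1} \cdot 0 \cdot 0 \left(-27\right) + 0 = 5 \cdot 1 \cdot 0 \cdot 0 \left(-27\right) + 0 = 5 \cdot 0 \cdot 0 \left(-27\right) + 0 = 0 \cdot 0 \left(-27\right) + 0 = 0 \left(-27\right) + 0 = 0 + 0 = 0$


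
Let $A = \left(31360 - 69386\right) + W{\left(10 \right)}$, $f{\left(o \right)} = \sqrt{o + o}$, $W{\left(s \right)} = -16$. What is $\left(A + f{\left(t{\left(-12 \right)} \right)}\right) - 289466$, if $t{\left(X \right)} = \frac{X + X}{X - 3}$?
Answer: $-327508 + \frac{4 \sqrt{5}}{5} \approx -3.2751 \cdot 10^{5}$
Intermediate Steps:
$t{\left(X \right)} = \frac{2 X}{-3 + X}$
$f{\left(o \right)} = \sqrt{2} \sqrt{o}$ ($f{\left(o \right)} = \sqrt{2 o} = \sqrt{2} \sqrt{o}$)
$A = -38042$ ($A = \left(31360 - 69386\right) - 16 = -38026 - 16 = -38042$)
$\left(A + f{\left(t{\left(-12 \right)} \right)}\right) - 289466 = \left(-38042 + \sqrt{2} \sqrt{2 \left(-12\right) \frac{1}{-3 - 12}}\right) - 289466 = \left(-38042 + \sqrt{2} \sqrt{2 \left(-12\right) \frac{1}{-15}}\right) - 289466 = \left(-38042 + \sqrt{2} \sqrt{2 \left(-12\right) \left(- \frac{1}{15}\right)}\right) - 289466 = \left(-38042 + \sqrt{2} \sqrt{\frac{8}{5}}\right) - 289466 = \left(-38042 + \sqrt{2} \frac{2 \sqrt{10}}{5}\right) - 289466 = \left(-38042 + \frac{4 \sqrt{5}}{5}\right) - 289466 = -327508 + \frac{4 \sqrt{5}}{5}$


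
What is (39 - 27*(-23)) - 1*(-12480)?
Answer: 13140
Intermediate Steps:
(39 - 27*(-23)) - 1*(-12480) = (39 + 621) + 12480 = 660 + 12480 = 13140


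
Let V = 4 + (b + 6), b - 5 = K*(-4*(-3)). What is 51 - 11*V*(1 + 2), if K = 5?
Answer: -2424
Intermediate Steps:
b = 65 (b = 5 + 5*(-4*(-3)) = 5 + 5*12 = 5 + 60 = 65)
V = 75 (V = 4 + (65 + 6) = 4 + 71 = 75)
51 - 11*V*(1 + 2) = 51 - 825*(1 + 2) = 51 - 825*3 = 51 - 11*225 = 51 - 2475 = -2424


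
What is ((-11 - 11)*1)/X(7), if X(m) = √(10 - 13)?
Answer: 22*I*√3/3 ≈ 12.702*I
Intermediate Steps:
X(m) = I*√3 (X(m) = √(-3) = I*√3)
((-11 - 11)*1)/X(7) = ((-11 - 11)*1)/((I*√3)) = (-22*1)*(-I*√3/3) = -(-22)*I*√3/3 = 22*I*√3/3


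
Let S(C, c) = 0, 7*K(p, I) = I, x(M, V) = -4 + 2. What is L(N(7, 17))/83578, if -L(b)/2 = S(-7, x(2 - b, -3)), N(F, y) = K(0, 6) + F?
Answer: 0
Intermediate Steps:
x(M, V) = -2
K(p, I) = I/7
N(F, y) = 6/7 + F (N(F, y) = (⅐)*6 + F = 6/7 + F)
L(b) = 0 (L(b) = -2*0 = 0)
L(N(7, 17))/83578 = 0/83578 = 0*(1/83578) = 0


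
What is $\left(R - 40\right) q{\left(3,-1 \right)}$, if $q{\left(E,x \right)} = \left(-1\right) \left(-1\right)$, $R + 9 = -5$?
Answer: $-54$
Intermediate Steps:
$R = -14$ ($R = -9 - 5 = -14$)
$q{\left(E,x \right)} = 1$
$\left(R - 40\right) q{\left(3,-1 \right)} = \left(-14 - 40\right) 1 = \left(-54\right) 1 = -54$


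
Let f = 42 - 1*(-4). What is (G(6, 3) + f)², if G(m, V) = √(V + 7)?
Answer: (46 + √10)² ≈ 2416.9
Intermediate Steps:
f = 46 (f = 42 + 4 = 46)
G(m, V) = √(7 + V)
(G(6, 3) + f)² = (√(7 + 3) + 46)² = (√10 + 46)² = (46 + √10)²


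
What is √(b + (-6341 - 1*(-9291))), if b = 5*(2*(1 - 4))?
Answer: 2*√730 ≈ 54.037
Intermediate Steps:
b = -30 (b = 5*(2*(-3)) = 5*(-6) = -30)
√(b + (-6341 - 1*(-9291))) = √(-30 + (-6341 - 1*(-9291))) = √(-30 + (-6341 + 9291)) = √(-30 + 2950) = √2920 = 2*√730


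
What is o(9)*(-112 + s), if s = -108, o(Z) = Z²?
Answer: -17820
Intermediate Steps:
o(9)*(-112 + s) = 9²*(-112 - 108) = 81*(-220) = -17820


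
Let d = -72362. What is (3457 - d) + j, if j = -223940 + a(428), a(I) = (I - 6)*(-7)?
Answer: -151075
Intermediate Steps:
a(I) = 42 - 7*I (a(I) = (-6 + I)*(-7) = 42 - 7*I)
j = -226894 (j = -223940 + (42 - 7*428) = -223940 + (42 - 2996) = -223940 - 2954 = -226894)
(3457 - d) + j = (3457 - 1*(-72362)) - 226894 = (3457 + 72362) - 226894 = 75819 - 226894 = -151075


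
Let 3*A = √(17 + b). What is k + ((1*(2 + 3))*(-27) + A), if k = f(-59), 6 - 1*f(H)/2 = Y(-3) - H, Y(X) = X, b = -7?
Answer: -235 + √10/3 ≈ -233.95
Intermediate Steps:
A = √10/3 (A = √(17 - 7)/3 = √10/3 ≈ 1.0541)
f(H) = 18 + 2*H (f(H) = 12 - 2*(-3 - H) = 12 + (6 + 2*H) = 18 + 2*H)
k = -100 (k = 18 + 2*(-59) = 18 - 118 = -100)
k + ((1*(2 + 3))*(-27) + A) = -100 + ((1*(2 + 3))*(-27) + √10/3) = -100 + ((1*5)*(-27) + √10/3) = -100 + (5*(-27) + √10/3) = -100 + (-135 + √10/3) = -235 + √10/3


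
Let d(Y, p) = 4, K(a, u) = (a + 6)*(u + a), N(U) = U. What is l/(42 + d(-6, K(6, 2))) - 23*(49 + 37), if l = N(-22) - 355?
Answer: -91365/46 ≈ -1986.2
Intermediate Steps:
K(a, u) = (6 + a)*(a + u)
l = -377 (l = -22 - 355 = -377)
l/(42 + d(-6, K(6, 2))) - 23*(49 + 37) = -377/(42 + 4) - 23*(49 + 37) = -377/46 - 23*86 = -377*1/46 - 1978 = -377/46 - 1978 = -91365/46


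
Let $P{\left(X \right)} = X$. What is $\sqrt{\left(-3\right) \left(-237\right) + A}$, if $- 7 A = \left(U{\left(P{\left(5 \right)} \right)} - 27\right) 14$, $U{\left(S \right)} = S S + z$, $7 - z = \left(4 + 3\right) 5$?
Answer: $\sqrt{771} \approx 27.767$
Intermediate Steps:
$z = -28$ ($z = 7 - \left(4 + 3\right) 5 = 7 - 7 \cdot 5 = 7 - 35 = -28$)
$U{\left(S \right)} = -28 + S^{2}$ ($U{\left(S \right)} = S S - 28 = S^{2} - 28 = -28 + S^{2}$)
$A = 60$ ($A = - \frac{\left(\left(-28 + 5^{2}\right) - 27\right) 14}{7} = - \frac{\left(\left(-28 + 25\right) - 27\right) 14}{7} = - \frac{\left(-3 - 27\right) 14}{7} = - \frac{\left(-30\right) 14}{7} = \left(- \frac{1}{7}\right) \left(-420\right) = 60$)
$\sqrt{\left(-3\right) \left(-237\right) + A} = \sqrt{\left(-3\right) \left(-237\right) + 60} = \sqrt{711 + 60} = \sqrt{771}$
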